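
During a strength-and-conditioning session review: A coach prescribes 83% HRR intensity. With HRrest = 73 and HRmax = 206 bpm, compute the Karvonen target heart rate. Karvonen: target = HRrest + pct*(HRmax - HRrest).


Target = HRrest + pct*(HRmax - HRrest)
Heart rate reserve = HRmax - HRrest = 206 - 73 = 133 bpm
Fraction = 83% = 0.83
Target = 73 + 0.83 * 133
Target = 73 + 110.39 = 183.39 bpm

183.39 bpm


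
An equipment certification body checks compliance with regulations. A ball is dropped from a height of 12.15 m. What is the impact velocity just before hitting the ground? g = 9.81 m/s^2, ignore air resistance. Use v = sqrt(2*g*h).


v = sqrt(2 * g * h)
v = sqrt(2 * 9.81 * 12.15)
v = sqrt(238.383) = 15.4397 m/s

15.4397 m/s


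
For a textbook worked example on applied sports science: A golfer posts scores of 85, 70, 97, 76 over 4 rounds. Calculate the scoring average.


Average = sum / n
Sum = 328
Average = 328 / 4 = 82

82


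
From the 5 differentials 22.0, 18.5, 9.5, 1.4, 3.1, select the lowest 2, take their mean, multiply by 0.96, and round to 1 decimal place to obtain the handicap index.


All differentials: 22.0, 18.5, 9.5, 1.4, 3.1
Sorted: 1.4, 3.1, 9.5, 18.5, 22.0
Best 2: 1.4, 3.1
Average of best = 4.5 / 2 = 2.25
Raw index = 2.25 * 0.96 = 2.16
Handicap index = round(2.16, 1) = 2.2

2.2


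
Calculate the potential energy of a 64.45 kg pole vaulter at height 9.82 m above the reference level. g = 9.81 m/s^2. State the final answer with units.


PE = m * g * h
PE = 64.45 * 9.81 * 9.82
PE = 632.2545 * 9.82 = 6208.7392 J

6208.7392 J


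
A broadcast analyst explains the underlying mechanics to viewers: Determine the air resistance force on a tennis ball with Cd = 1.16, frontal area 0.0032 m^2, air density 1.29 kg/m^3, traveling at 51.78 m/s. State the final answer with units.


Fd = 0.5 * Cd * rho * A * v^2
Fd = 0.5 * 1.16 * 1.29 * 0.0032 * 51.78^2
v^2 = 2681.1684
Fd = 0.5 * 1.16 * 1.29 * 0.0032 * 2681.1684 = 6.4194 N

6.4194 N


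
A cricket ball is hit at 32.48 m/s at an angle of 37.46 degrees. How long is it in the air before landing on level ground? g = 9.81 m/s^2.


T = 2*v*sin(theta)/g
sin(theta) = sin(37.46 deg) = 0.6082
T = 2*32.48*0.6082 / 9.81
T = 39.5092 / 9.81 = 4.0274 s

4.0274 s


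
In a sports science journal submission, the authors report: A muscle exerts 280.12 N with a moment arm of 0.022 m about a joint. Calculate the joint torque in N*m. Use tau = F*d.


tau = F * d
tau = 280.12 * 0.022
tau = 6.1626 N*m

6.1626 N*m


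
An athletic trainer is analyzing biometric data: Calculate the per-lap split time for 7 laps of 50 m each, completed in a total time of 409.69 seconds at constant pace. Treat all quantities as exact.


Split time = total_time / n_laps = 409.69 / 7
Split time = 58.5271 s per lap

58.5271 s


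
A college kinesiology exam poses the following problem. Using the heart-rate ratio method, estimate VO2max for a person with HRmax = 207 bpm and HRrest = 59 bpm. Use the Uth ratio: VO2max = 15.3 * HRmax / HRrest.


VO2max = 15.3 * HRmax / HRrest
VO2max = 15.3 * 207 / 59
VO2max = 3167.1 / 59 = 53.6797 mL/kg/min

53.6797 mL/kg/min


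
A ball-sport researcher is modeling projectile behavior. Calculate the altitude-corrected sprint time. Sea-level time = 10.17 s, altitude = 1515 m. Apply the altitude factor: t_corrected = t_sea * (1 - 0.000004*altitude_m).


Correction factor = 1 - 0.000004 * 1515 = 0.99394
t_corrected = t_sea * factor = 10.17 * 0.99394
t_corrected = 10.1084 s

10.1084 s


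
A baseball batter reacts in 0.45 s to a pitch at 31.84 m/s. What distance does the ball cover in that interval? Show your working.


d = v * t
d = 31.84 * 0.45
d = 14.328 m

14.328 m


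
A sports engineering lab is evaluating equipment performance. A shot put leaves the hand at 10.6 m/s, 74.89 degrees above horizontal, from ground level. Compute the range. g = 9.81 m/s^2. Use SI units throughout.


R = v^2 * sin(2*theta) / g
Convert angle to radians: theta = 74.89 deg = 1.3071 rad
sin(2*theta) = sin(2.6142) = 0.5033
R = 10.6^2 * 0.5033 / 9.81
R = 112.36 * 0.5033 / 9.81 = 5.7649 m

5.7649 m


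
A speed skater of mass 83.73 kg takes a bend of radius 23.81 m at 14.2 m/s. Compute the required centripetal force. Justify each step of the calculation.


Fc = m * v^2 / r
v^2 = 14.2^2 = 201.64
Fc = 83.73 * 201.64 / 23.81
Fc = 16883.3172 / 23.81 = 709.0851 N

709.0851 N


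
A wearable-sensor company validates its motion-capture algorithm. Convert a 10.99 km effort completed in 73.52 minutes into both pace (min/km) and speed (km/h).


Pace = time / distance = 73.52 min / 10.99 km = 6.6897 min/km
Speed = distance / time_in_hours = 10.99 / 1.2253 hr
Speed = 8.969 km/h

6.6897 min/km, 8.969 km/h


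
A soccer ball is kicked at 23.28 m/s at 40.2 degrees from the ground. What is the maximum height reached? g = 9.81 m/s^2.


H = (v*sin(theta))^2 / (2*g)
vy = v*sin(theta) = 23.28 * sin(40.2 deg) = 15.0263 m/s
H = vy^2 / (2*g) = 225.7883 / (2*9.81)
H = 225.7883 / 19.62 = 11.5081 m

11.5081 m


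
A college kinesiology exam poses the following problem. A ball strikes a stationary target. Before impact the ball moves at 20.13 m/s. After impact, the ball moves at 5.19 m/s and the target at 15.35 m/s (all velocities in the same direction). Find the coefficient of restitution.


e = (v2_after - v1_after) / (v1_before - v2_before)
Numerator = 15.35 - 5.19 = 10.16
Denominator = 20.13 - 0 = 20.13
e = 10.16 / 20.13 = 0.5047

0.5047


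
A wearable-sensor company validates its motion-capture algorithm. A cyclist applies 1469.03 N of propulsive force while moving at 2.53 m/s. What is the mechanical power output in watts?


P = F * v
P = 1469.03 * 2.53
P = 3716.6459 W

3716.6459 W


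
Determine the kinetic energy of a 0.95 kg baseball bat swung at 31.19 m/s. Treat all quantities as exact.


KE = 0.5 * m * v^2
KE = 0.5 * 0.95 * 31.19^2
KE = 0.5 * 0.95 * 972.8161 = 462.0876 J

462.0876 J


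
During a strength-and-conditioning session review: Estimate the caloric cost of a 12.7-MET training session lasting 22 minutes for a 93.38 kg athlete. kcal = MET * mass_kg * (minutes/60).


kcal = MET * mass * time_hr
Convert time: 22 min = 0.3667 hr
kcal = 12.7 * 93.38 * 0.3667
kcal = 434.8395 kcal

434.8395 kcal


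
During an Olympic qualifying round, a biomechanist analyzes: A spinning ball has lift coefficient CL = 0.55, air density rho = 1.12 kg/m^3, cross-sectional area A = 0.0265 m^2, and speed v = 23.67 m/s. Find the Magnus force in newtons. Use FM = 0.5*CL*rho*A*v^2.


FM = 0.5 * CL * rho * A * v^2
FM = 0.5 * 0.55 * 1.12 * 0.0265 * 23.67^2
v^2 = 560.2689
FM = 0.5 * 0.55 * 1.12 * 0.0265 * 560.2689 = 4.5729 N

4.5729 N


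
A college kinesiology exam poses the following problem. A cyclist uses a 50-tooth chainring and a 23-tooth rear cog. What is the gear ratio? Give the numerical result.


GR = front_teeth / rear_teeth
GR = 50 / 23
GR = 2.1739

2.1739


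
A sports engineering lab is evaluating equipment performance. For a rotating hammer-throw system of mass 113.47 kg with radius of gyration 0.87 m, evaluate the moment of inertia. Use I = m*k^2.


I = m * k^2
I = 113.47 * 0.87^2
I = 113.47 * 0.7569 = 85.8854 kg*m^2

85.8854 kg*m^2


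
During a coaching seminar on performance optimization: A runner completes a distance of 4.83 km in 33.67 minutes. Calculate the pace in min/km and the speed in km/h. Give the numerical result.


Pace = time / distance = 33.67 min / 4.83 km = 6.971 min/km
Speed = distance / time_in_hours = 4.83 / 0.5612 hr
Speed = 8.6071 km/h

6.971 min/km, 8.6071 km/h


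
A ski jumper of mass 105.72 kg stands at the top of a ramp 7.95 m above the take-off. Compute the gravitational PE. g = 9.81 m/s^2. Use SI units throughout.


PE = m * g * h
PE = 105.72 * 9.81 * 7.95
PE = 1037.1132 * 7.95 = 8245.0499 J

8245.0499 J


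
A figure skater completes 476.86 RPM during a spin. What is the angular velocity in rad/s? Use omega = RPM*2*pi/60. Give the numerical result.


omega = RPM * 2 * pi / 60
omega = 476.86 * 2 * 3.14159 / 60
omega = 2996.1997 / 60 = 49.9367 rad/s

49.9367 rad/s


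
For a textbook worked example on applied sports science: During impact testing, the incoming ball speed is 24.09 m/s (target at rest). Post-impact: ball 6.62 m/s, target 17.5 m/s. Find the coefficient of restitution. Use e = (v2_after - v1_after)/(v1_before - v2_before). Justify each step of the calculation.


e = (v2_after - v1_after) / (v1_before - v2_before)
Numerator = 17.5 - 6.62 = 10.88
Denominator = 24.09 - 0 = 24.09
e = 10.88 / 24.09 = 0.4516

0.4516


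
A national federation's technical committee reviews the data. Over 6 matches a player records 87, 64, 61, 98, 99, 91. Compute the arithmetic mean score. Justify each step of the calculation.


Average = sum / n
Sum = 500
Average = 500 / 6 = 83.3333

83.3333


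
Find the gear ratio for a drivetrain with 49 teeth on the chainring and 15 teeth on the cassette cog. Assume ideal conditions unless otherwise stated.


GR = front_teeth / rear_teeth
GR = 49 / 15
GR = 3.2667

3.2667


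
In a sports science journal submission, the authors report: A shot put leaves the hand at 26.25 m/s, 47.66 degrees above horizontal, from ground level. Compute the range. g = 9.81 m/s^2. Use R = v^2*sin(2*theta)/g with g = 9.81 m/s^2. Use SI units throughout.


R = v^2 * sin(2*theta) / g
Convert angle to radians: theta = 47.66 deg = 0.8318 rad
sin(2*theta) = sin(1.6636) = 0.9957
R = 26.25^2 * 0.9957 / 9.81
R = 689.0625 * 0.9957 / 9.81 = 69.9383 m

69.9383 m


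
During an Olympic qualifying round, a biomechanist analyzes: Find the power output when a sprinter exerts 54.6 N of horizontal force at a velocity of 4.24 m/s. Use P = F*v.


P = F * v
P = 54.6 * 4.24
P = 231.504 W

231.504 W


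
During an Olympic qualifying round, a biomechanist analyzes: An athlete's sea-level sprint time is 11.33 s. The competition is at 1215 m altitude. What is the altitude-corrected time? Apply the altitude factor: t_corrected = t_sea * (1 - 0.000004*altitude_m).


Correction factor = 1 - 0.000004 * 1215 = 0.99514
t_corrected = t_sea * factor = 11.33 * 0.99514
t_corrected = 11.2749 s

11.2749 s


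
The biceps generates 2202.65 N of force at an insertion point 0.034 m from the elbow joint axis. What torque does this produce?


tau = F * d
tau = 2202.65 * 0.034
tau = 74.8901 N*m

74.8901 N*m


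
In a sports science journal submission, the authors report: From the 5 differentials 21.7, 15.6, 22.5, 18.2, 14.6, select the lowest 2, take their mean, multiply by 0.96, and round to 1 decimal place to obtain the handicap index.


All differentials: 21.7, 15.6, 22.5, 18.2, 14.6
Sorted: 14.6, 15.6, 18.2, 21.7, 22.5
Best 2: 14.6, 15.6
Average of best = 30.2 / 2 = 15.1
Raw index = 15.1 * 0.96 = 14.496
Handicap index = round(14.496, 1) = 14.5

14.5


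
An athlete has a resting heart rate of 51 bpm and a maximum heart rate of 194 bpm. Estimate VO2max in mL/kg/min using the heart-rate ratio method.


VO2max = 15.3 * HRmax / HRrest
VO2max = 15.3 * 194 / 51
VO2max = 2968.2 / 51 = 58.2 mL/kg/min

58.2 mL/kg/min


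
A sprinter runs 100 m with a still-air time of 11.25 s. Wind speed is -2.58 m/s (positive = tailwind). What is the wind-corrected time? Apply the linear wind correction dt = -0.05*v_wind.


dt = -0.05 * v_wind = -0.05 * -2.58 = 0.129 s
t_corrected = t_still + dt = 11.25 + (0.129)
t_corrected = 11.379 s

11.379 s


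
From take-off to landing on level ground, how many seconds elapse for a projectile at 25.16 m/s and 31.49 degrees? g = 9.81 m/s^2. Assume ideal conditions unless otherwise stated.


T = 2*v*sin(theta)/g
sin(theta) = sin(31.49 deg) = 0.5223
T = 2*25.16*0.5223 / 9.81
T = 26.2846 / 9.81 = 2.6794 s

2.6794 s


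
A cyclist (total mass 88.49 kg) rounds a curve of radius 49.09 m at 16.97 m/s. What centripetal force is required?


Fc = m * v^2 / r
v^2 = 16.97^2 = 287.9809
Fc = 88.49 * 287.9809 / 49.09
Fc = 25483.4298 / 49.09 = 519.1165 N

519.1165 N


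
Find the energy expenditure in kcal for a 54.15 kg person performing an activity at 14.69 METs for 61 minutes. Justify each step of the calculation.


kcal = MET * mass * time_hr
Convert time: 61 min = 1.0167 hr
kcal = 14.69 * 54.15 * 1.0167
kcal = 808.7212 kcal

808.7212 kcal


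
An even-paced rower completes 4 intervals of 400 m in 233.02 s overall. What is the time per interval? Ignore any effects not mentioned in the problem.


Split time = total_time / n_laps = 233.02 / 4
Split time = 58.255 s per lap

58.255 s


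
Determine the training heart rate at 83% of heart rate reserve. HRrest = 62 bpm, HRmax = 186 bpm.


Target = HRrest + pct*(HRmax - HRrest)
Heart rate reserve = HRmax - HRrest = 186 - 62 = 124 bpm
Fraction = 83% = 0.83
Target = 62 + 0.83 * 124
Target = 62 + 102.92 = 164.92 bpm

164.92 bpm


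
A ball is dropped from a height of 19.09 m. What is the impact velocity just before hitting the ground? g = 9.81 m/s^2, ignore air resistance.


v = sqrt(2 * g * h)
v = sqrt(2 * 9.81 * 19.09)
v = sqrt(374.5458) = 19.3532 m/s

19.3532 m/s


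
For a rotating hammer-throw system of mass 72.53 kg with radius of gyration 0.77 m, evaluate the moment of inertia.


I = m * k^2
I = 72.53 * 0.77^2
I = 72.53 * 0.5929 = 43.003 kg*m^2

43.003 kg*m^2


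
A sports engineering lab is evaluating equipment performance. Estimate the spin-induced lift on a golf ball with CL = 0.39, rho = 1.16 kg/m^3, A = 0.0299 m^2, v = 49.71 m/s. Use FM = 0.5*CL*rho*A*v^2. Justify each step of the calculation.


FM = 0.5 * CL * rho * A * v^2
FM = 0.5 * 0.39 * 1.16 * 0.0299 * 49.71^2
v^2 = 2471.0841
FM = 0.5 * 0.39 * 1.16 * 0.0299 * 2471.0841 = 16.7129 N

16.7129 N


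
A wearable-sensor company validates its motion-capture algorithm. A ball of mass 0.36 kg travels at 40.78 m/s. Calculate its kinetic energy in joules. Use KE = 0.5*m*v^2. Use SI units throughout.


KE = 0.5 * m * v^2
KE = 0.5 * 0.36 * 40.78^2
KE = 0.5 * 0.36 * 1663.0084 = 299.3415 J

299.3415 J


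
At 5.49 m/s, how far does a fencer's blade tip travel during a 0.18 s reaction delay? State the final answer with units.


d = v * t
d = 5.49 * 0.18
d = 0.9882 m

0.9882 m


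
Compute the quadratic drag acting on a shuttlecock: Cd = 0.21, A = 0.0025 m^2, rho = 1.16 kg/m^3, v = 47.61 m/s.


Fd = 0.5 * Cd * rho * A * v^2
Fd = 0.5 * 0.21 * 1.16 * 0.0025 * 47.61^2
v^2 = 2266.7121
Fd = 0.5 * 0.21 * 1.16 * 0.0025 * 2266.7121 = 0.6902 N

0.6902 N


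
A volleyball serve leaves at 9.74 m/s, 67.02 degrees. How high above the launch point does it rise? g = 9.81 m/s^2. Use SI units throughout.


H = (v*sin(theta))^2 / (2*g)
vy = v*sin(theta) = 9.74 * sin(67.02 deg) = 8.967 m/s
H = vy^2 / (2*g) = 80.4079 / (2*9.81)
H = 80.4079 / 19.62 = 4.0983 m

4.0983 m


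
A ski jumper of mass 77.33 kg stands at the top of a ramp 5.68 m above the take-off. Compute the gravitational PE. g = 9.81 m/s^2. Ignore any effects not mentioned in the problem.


PE = m * g * h
PE = 77.33 * 9.81 * 5.68
PE = 758.6073 * 5.68 = 4308.8895 J

4308.8895 J


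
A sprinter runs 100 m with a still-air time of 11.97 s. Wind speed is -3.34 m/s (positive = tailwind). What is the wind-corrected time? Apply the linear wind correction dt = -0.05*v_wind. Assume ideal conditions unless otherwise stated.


dt = -0.05 * v_wind = -0.05 * -3.34 = 0.167 s
t_corrected = t_still + dt = 11.97 + (0.167)
t_corrected = 12.137 s

12.137 s


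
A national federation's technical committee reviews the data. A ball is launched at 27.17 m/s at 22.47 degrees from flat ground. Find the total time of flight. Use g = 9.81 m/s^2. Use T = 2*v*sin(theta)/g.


T = 2*v*sin(theta)/g
sin(theta) = sin(22.47 deg) = 0.3822
T = 2*27.17*0.3822 / 9.81
T = 20.7687 / 9.81 = 2.1171 s

2.1171 s


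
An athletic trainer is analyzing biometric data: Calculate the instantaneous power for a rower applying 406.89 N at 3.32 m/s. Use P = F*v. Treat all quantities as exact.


P = F * v
P = 406.89 * 3.32
P = 1350.8748 W

1350.8748 W


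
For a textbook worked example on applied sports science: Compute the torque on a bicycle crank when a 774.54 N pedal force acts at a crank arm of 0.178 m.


tau = F * d
tau = 774.54 * 0.178
tau = 137.8681 N*m

137.8681 N*m


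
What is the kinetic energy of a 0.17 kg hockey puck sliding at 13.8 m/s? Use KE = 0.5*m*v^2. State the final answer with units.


KE = 0.5 * m * v^2
KE = 0.5 * 0.17 * 13.8^2
KE = 0.5 * 0.17 * 190.44 = 16.1874 J

16.1874 J


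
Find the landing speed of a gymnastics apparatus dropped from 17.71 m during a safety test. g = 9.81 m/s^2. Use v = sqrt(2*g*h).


v = sqrt(2 * g * h)
v = sqrt(2 * 9.81 * 17.71)
v = sqrt(347.4702) = 18.6406 m/s

18.6406 m/s


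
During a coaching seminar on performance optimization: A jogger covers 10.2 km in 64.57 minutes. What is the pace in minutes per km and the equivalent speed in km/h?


Pace = time / distance = 64.57 min / 10.2 km = 6.3304 min/km
Speed = distance / time_in_hours = 10.2 / 1.0762 hr
Speed = 9.4781 km/h

6.3304 min/km, 9.4781 km/h


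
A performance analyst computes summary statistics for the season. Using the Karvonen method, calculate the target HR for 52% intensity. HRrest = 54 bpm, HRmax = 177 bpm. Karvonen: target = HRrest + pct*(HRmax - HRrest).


Target = HRrest + pct*(HRmax - HRrest)
Heart rate reserve = HRmax - HRrest = 177 - 54 = 123 bpm
Fraction = 52% = 0.52
Target = 54 + 0.52 * 123
Target = 54 + 63.96 = 117.96 bpm

117.96 bpm


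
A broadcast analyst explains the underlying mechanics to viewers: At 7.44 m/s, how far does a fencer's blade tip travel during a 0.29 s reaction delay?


d = v * t
d = 7.44 * 0.29
d = 2.1576 m

2.1576 m


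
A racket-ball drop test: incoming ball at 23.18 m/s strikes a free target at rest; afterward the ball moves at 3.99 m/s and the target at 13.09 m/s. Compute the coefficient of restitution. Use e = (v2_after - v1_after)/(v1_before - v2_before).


e = (v2_after - v1_after) / (v1_before - v2_before)
Numerator = 13.09 - 3.99 = 9.1
Denominator = 23.18 - 0 = 23.18
e = 9.1 / 23.18 = 0.3926

0.3926


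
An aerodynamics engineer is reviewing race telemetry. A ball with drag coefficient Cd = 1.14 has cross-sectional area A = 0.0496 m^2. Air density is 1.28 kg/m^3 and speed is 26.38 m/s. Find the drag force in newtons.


Fd = 0.5 * Cd * rho * A * v^2
Fd = 0.5 * 1.14 * 1.28 * 0.0496 * 26.38^2
v^2 = 695.9044
Fd = 0.5 * 1.14 * 1.28 * 0.0496 * 695.9044 = 25.1835 N

25.1835 N


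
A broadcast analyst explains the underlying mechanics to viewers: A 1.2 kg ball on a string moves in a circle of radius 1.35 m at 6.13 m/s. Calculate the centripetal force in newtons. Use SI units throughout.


Fc = m * v^2 / r
v^2 = 6.13^2 = 37.5769
Fc = 1.2 * 37.5769 / 1.35
Fc = 45.0923 / 1.35 = 33.4017 N

33.4017 N


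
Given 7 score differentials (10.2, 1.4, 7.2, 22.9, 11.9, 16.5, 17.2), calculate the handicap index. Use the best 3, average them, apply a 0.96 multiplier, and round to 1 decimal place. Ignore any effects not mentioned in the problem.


All differentials: 10.2, 1.4, 7.2, 22.9, 11.9, 16.5, 17.2
Sorted: 1.4, 7.2, 10.2, 11.9, 16.5, 17.2, 22.9
Best 3: 1.4, 7.2, 10.2
Average of best = 18.8 / 3 = 6.2667
Raw index = 6.2667 * 0.96 = 6.016
Handicap index = round(6.016, 1) = 6.0

6.0


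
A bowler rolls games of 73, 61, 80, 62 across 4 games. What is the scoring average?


Average = sum / n
Sum = 276
Average = 276 / 4 = 69

69


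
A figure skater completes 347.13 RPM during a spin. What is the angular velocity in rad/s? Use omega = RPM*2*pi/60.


omega = RPM * 2 * pi / 60
omega = 347.13 * 2 * 3.14159 / 60
omega = 2181.0821 / 60 = 36.3514 rad/s

36.3514 rad/s


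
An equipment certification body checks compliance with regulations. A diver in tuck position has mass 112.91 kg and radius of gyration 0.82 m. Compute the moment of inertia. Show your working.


I = m * k^2
I = 112.91 * 0.82^2
I = 112.91 * 0.6724 = 75.9207 kg*m^2

75.9207 kg*m^2


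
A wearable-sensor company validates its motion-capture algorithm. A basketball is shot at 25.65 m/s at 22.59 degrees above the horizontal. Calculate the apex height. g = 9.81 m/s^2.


H = (v*sin(theta))^2 / (2*g)
vy = v*sin(theta) = 25.65 * sin(22.59 deg) = 9.853 m/s
H = vy^2 / (2*g) = 97.0824 / (2*9.81)
H = 97.0824 / 19.62 = 4.9481 m

4.9481 m


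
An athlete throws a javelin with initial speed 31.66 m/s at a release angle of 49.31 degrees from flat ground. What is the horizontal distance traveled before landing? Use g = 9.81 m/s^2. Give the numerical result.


R = v^2 * sin(2*theta) / g
Convert angle to radians: theta = 49.31 deg = 0.8606 rad
sin(2*theta) = sin(1.7212) = 0.9887
R = 31.66^2 * 0.9887 / 9.81
R = 1002.3556 * 0.9887 / 9.81 = 101.0227 m

101.0227 m


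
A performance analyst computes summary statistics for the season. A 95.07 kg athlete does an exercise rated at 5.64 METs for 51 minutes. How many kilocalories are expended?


kcal = MET * mass * time_hr
Convert time: 51 min = 0.85 hr
kcal = 5.64 * 95.07 * 0.85
kcal = 455.7656 kcal

455.7656 kcal


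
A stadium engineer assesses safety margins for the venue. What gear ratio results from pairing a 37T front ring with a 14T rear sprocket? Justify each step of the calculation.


GR = front_teeth / rear_teeth
GR = 37 / 14
GR = 2.6429

2.6429


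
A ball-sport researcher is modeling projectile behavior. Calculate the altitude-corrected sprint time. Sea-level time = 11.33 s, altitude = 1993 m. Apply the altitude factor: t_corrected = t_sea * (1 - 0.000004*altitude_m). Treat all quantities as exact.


Correction factor = 1 - 0.000004 * 1993 = 0.992028
t_corrected = t_sea * factor = 11.33 * 0.992028
t_corrected = 11.2397 s

11.2397 s


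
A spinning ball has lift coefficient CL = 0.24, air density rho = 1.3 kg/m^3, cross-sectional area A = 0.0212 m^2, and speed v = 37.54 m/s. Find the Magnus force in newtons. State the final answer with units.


FM = 0.5 * CL * rho * A * v^2
FM = 0.5 * 0.24 * 1.3 * 0.0212 * 37.54^2
v^2 = 1409.2516
FM = 0.5 * 0.24 * 1.3 * 0.0212 * 1409.2516 = 4.6607 N

4.6607 N


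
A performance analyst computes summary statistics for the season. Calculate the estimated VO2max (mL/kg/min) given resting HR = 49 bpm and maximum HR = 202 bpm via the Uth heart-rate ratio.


VO2max = 15.3 * HRmax / HRrest
VO2max = 15.3 * 202 / 49
VO2max = 3090.6 / 49 = 63.0735 mL/kg/min

63.0735 mL/kg/min


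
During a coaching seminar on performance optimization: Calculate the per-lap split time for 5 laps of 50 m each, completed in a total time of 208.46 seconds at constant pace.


Split time = total_time / n_laps = 208.46 / 5
Split time = 41.692 s per lap

41.692 s


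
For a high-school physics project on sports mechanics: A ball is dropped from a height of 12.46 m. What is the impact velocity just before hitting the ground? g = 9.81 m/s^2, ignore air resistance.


v = sqrt(2 * g * h)
v = sqrt(2 * 9.81 * 12.46)
v = sqrt(244.4652) = 15.6354 m/s

15.6354 m/s


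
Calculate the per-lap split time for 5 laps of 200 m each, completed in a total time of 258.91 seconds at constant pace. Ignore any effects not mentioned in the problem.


Split time = total_time / n_laps = 258.91 / 5
Split time = 51.782 s per lap

51.782 s


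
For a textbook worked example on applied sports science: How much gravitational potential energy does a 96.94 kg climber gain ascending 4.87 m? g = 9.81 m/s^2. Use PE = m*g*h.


PE = m * g * h
PE = 96.94 * 9.81 * 4.87
PE = 950.9814 * 4.87 = 4631.2794 J

4631.2794 J


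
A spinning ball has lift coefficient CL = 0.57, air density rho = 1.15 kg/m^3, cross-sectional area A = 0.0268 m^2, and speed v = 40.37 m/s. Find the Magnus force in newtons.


FM = 0.5 * CL * rho * A * v^2
FM = 0.5 * 0.57 * 1.15 * 0.0268 * 40.37^2
v^2 = 1629.7369
FM = 0.5 * 0.57 * 1.15 * 0.0268 * 1629.7369 = 14.3151 N

14.3151 N


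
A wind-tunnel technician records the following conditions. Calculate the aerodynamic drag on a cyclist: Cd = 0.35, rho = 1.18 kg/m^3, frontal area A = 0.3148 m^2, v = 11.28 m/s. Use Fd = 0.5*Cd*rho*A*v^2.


Fd = 0.5 * Cd * rho * A * v^2
Fd = 0.5 * 0.35 * 1.18 * 0.3148 * 11.28^2
v^2 = 127.2384
Fd = 0.5 * 0.35 * 1.18 * 0.3148 * 127.2384 = 8.2713 N

8.2713 N


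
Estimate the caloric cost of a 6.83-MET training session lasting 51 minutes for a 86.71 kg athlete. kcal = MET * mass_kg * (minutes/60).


kcal = MET * mass * time_hr
Convert time: 51 min = 0.85 hr
kcal = 6.83 * 86.71 * 0.85
kcal = 503.3949 kcal

503.3949 kcal


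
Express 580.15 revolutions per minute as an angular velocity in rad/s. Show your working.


omega = RPM * 2 * pi / 60
omega = 580.15 * 2 * 3.14159 / 60
omega = 3645.19 / 60 = 60.7532 rad/s

60.7532 rad/s


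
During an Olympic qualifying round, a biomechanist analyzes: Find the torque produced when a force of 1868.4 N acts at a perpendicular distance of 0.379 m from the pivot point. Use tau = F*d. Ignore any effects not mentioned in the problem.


tau = F * d
tau = 1868.4 * 0.379
tau = 708.1236 N*m

708.1236 N*m


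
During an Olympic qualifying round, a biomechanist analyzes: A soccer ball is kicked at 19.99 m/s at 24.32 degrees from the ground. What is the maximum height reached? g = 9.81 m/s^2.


H = (v*sin(theta))^2 / (2*g)
vy = v*sin(theta) = 19.99 * sin(24.32 deg) = 8.2325 m/s
H = vy^2 / (2*g) = 67.7746 / (2*9.81)
H = 67.7746 / 19.62 = 3.4544 m

3.4544 m


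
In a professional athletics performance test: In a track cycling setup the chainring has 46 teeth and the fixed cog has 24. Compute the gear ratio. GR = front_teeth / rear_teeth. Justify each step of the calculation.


GR = front_teeth / rear_teeth
GR = 46 / 24
GR = 1.9167

1.9167


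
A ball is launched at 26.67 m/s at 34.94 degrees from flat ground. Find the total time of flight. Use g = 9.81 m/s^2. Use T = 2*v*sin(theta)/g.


T = 2*v*sin(theta)/g
sin(theta) = sin(34.94 deg) = 0.5727
T = 2*26.67*0.5727 / 9.81
T = 30.5488 / 9.81 = 3.114 s

3.114 s


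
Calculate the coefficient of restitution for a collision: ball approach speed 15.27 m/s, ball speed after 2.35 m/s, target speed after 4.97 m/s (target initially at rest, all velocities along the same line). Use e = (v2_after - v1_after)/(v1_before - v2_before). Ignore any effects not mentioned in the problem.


e = (v2_after - v1_after) / (v1_before - v2_before)
Numerator = 4.97 - 2.35 = 2.62
Denominator = 15.27 - 0 = 15.27
e = 2.62 / 15.27 = 0.1716

0.1716


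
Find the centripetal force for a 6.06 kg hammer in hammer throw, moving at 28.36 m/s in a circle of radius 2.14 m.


Fc = m * v^2 / r
v^2 = 28.36^2 = 804.2896
Fc = 6.06 * 804.2896 / 2.14
Fc = 4873.995 / 2.14 = 2277.5677 N

2277.5677 N


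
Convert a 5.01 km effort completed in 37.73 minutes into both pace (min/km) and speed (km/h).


Pace = time / distance = 37.73 min / 5.01 km = 7.5309 min/km
Speed = distance / time_in_hours = 5.01 / 0.6288 hr
Speed = 7.9671 km/h

7.5309 min/km, 7.9671 km/h


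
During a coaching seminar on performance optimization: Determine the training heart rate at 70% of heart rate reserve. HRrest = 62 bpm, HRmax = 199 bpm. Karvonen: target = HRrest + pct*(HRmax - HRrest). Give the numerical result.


Target = HRrest + pct*(HRmax - HRrest)
Heart rate reserve = HRmax - HRrest = 199 - 62 = 137 bpm
Fraction = 70% = 0.7
Target = 62 + 0.7 * 137
Target = 62 + 95.9 = 157.9 bpm

157.9 bpm


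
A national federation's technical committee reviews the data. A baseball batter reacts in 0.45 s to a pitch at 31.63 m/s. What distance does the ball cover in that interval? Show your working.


d = v * t
d = 31.63 * 0.45
d = 14.2335 m

14.2335 m


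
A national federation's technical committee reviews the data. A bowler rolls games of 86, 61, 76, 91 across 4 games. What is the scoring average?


Average = sum / n
Sum = 314
Average = 314 / 4 = 78.5

78.5


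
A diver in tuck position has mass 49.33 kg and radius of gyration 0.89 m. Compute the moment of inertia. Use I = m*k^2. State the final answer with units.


I = m * k^2
I = 49.33 * 0.89^2
I = 49.33 * 0.7921 = 39.0743 kg*m^2

39.0743 kg*m^2


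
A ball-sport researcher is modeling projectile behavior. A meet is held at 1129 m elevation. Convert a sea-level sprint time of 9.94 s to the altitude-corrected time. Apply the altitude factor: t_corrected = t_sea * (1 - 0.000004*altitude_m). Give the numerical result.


Correction factor = 1 - 0.000004 * 1129 = 0.995484
t_corrected = t_sea * factor = 9.94 * 0.995484
t_corrected = 9.8951 s

9.8951 s


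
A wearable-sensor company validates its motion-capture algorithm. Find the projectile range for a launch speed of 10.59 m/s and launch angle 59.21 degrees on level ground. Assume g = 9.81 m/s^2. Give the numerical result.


R = v^2 * sin(2*theta) / g
Convert angle to radians: theta = 59.21 deg = 1.0334 rad
sin(2*theta) = sin(2.0668) = 0.8795
R = 10.59^2 * 0.8795 / 9.81
R = 112.1481 * 0.8795 / 9.81 = 10.0543 m

10.0543 m


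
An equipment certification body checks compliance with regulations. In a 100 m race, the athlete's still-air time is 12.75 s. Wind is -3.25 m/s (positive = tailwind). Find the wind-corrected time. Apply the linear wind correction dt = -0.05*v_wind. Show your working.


dt = -0.05 * v_wind = -0.05 * -3.25 = 0.1625 s
t_corrected = t_still + dt = 12.75 + (0.1625)
t_corrected = 12.9125 s

12.9125 s


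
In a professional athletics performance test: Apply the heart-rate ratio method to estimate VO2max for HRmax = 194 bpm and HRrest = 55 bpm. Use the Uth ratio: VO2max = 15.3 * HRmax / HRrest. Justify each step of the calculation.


VO2max = 15.3 * HRmax / HRrest
VO2max = 15.3 * 194 / 55
VO2max = 2968.2 / 55 = 53.9673 mL/kg/min

53.9673 mL/kg/min


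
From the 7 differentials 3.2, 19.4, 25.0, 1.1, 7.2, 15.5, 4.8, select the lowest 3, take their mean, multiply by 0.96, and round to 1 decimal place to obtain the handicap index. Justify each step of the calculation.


All differentials: 3.2, 19.4, 25.0, 1.1, 7.2, 15.5, 4.8
Sorted: 1.1, 3.2, 4.8, 7.2, 15.5, 19.4, 25.0
Best 3: 1.1, 3.2, 4.8
Average of best = 9.1 / 3 = 3.0333
Raw index = 3.0333 * 0.96 = 2.912
Handicap index = round(2.912, 1) = 2.9

2.9


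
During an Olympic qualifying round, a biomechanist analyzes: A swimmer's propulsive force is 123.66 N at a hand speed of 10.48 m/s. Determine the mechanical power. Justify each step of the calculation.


P = F * v
P = 123.66 * 10.48
P = 1295.9568 W

1295.9568 W


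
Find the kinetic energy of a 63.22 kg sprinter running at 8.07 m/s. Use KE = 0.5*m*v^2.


KE = 0.5 * m * v^2
KE = 0.5 * 63.22 * 8.07^2
KE = 0.5 * 63.22 * 65.1249 = 2058.5981 J

2058.5981 J


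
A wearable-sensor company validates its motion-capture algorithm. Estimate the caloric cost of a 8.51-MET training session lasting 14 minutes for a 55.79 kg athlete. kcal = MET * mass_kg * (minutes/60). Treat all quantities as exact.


kcal = MET * mass * time_hr
Convert time: 14 min = 0.2333 hr
kcal = 8.51 * 55.79 * 0.2333
kcal = 110.7803 kcal

110.7803 kcal


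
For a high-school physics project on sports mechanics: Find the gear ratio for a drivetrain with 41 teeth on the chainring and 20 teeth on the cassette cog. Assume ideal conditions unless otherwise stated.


GR = front_teeth / rear_teeth
GR = 41 / 20
GR = 2.05

2.05


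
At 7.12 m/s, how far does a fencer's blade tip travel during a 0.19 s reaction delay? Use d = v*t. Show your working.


d = v * t
d = 7.12 * 0.19
d = 1.3528 m

1.3528 m


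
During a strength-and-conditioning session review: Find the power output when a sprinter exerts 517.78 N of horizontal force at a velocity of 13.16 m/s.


P = F * v
P = 517.78 * 13.16
P = 6813.9848 W

6813.9848 W


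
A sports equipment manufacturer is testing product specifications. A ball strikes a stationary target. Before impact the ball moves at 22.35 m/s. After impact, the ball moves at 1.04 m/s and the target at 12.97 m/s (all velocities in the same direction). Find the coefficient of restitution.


e = (v2_after - v1_after) / (v1_before - v2_before)
Numerator = 12.97 - 1.04 = 11.93
Denominator = 22.35 - 0 = 22.35
e = 11.93 / 22.35 = 0.5338

0.5338


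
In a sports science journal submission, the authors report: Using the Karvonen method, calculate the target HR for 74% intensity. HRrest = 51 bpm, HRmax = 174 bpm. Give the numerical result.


Target = HRrest + pct*(HRmax - HRrest)
Heart rate reserve = HRmax - HRrest = 174 - 51 = 123 bpm
Fraction = 74% = 0.74
Target = 51 + 0.74 * 123
Target = 51 + 91.02 = 142.02 bpm

142.02 bpm


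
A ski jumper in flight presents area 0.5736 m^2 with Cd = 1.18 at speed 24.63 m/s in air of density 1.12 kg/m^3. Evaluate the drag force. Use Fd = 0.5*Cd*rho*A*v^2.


Fd = 0.5 * Cd * rho * A * v^2
Fd = 0.5 * 1.18 * 1.12 * 0.5736 * 24.63^2
v^2 = 606.6369
Fd = 0.5 * 1.18 * 1.12 * 0.5736 * 606.6369 = 229.9365 N

229.9365 N


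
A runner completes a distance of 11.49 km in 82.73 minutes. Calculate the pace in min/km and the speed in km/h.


Pace = time / distance = 82.73 min / 11.49 km = 7.2002 min/km
Speed = distance / time_in_hours = 11.49 / 1.3788 hr
Speed = 8.3331 km/h

7.2002 min/km, 8.3331 km/h


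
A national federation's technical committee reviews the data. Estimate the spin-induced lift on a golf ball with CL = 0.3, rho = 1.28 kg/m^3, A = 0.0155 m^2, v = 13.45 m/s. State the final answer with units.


FM = 0.5 * CL * rho * A * v^2
FM = 0.5 * 0.3 * 1.28 * 0.0155 * 13.45^2
v^2 = 180.9025
FM = 0.5 * 0.3 * 1.28 * 0.0155 * 180.9025 = 0.5384 N

0.5384 N


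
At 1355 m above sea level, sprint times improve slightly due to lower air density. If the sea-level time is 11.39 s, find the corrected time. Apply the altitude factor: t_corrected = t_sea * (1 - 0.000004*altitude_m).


Correction factor = 1 - 0.000004 * 1355 = 0.99458
t_corrected = t_sea * factor = 11.39 * 0.99458
t_corrected = 11.3283 s

11.3283 s


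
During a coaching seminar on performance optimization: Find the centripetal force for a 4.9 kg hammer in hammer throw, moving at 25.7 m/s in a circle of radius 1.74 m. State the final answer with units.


Fc = m * v^2 / r
v^2 = 25.7^2 = 660.49
Fc = 4.9 * 660.49 / 1.74
Fc = 3236.401 / 1.74 = 1860.0006 N

1860.0006 N


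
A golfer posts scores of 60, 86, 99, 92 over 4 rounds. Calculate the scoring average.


Average = sum / n
Sum = 337
Average = 337 / 4 = 84.25

84.25


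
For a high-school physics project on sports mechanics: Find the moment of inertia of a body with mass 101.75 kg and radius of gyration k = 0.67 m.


I = m * k^2
I = 101.75 * 0.67^2
I = 101.75 * 0.4489 = 45.6756 kg*m^2

45.6756 kg*m^2


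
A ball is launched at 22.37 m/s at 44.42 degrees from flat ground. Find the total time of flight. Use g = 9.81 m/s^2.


T = 2*v*sin(theta)/g
sin(theta) = sin(44.42 deg) = 0.6999
T = 2*22.37*0.6999 / 9.81
T = 31.3141 / 9.81 = 3.1921 s

3.1921 s


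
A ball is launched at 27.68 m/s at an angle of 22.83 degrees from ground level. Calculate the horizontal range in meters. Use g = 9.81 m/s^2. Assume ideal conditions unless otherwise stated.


R = v^2 * sin(2*theta) / g
Convert angle to radians: theta = 22.83 deg = 0.3985 rad
sin(2*theta) = sin(0.7969) = 0.7152
R = 27.68^2 * 0.7152 / 9.81
R = 766.1824 * 0.7152 / 9.81 = 55.8591 m

55.8591 m


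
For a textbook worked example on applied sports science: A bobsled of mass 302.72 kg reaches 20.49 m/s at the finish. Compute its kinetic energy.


KE = 0.5 * m * v^2
KE = 0.5 * 302.72 * 20.49^2
KE = 0.5 * 302.72 * 419.8401 = 63546.9975 J

63546.9975 J


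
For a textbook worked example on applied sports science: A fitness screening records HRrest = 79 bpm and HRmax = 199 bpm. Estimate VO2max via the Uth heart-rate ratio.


VO2max = 15.3 * HRmax / HRrest
VO2max = 15.3 * 199 / 79
VO2max = 3044.7 / 79 = 38.5405 mL/kg/min

38.5405 mL/kg/min


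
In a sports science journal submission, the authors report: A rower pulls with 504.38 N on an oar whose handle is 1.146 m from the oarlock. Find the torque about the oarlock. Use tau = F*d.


tau = F * d
tau = 504.38 * 1.146
tau = 578.0195 N*m

578.0195 N*m


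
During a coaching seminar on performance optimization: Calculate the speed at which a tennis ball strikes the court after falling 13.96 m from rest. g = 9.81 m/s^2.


v = sqrt(2 * g * h)
v = sqrt(2 * 9.81 * 13.96)
v = sqrt(273.8952) = 16.5498 m/s

16.5498 m/s


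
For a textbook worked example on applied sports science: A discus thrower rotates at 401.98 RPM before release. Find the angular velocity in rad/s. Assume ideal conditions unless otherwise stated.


omega = RPM * 2 * pi / 60
omega = 401.98 * 2 * 3.14159 / 60
omega = 2525.7148 / 60 = 42.0952 rad/s

42.0952 rad/s


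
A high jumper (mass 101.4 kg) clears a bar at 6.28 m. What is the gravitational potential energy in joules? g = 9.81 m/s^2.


PE = m * g * h
PE = 101.4 * 9.81 * 6.28
PE = 994.734 * 6.28 = 6246.9295 J

6246.9295 J


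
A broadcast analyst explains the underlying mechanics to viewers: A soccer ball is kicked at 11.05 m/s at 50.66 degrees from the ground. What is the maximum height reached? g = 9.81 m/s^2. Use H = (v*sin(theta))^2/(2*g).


H = (v*sin(theta))^2 / (2*g)
vy = v*sin(theta) = 11.05 * sin(50.66 deg) = 8.546 m/s
H = vy^2 / (2*g) = 73.0349 / (2*9.81)
H = 73.0349 / 19.62 = 3.7225 m

3.7225 m


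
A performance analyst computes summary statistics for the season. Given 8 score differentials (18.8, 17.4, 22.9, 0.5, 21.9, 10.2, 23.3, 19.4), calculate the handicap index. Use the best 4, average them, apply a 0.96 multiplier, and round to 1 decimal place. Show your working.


All differentials: 18.8, 17.4, 22.9, 0.5, 21.9, 10.2, 23.3, 19.4
Sorted: 0.5, 10.2, 17.4, 18.8, 19.4, 21.9, 22.9, 23.3
Best 4: 0.5, 10.2, 17.4, 18.8
Average of best = 46.9 / 4 = 11.725
Raw index = 11.725 * 0.96 = 11.256
Handicap index = round(11.256, 1) = 11.3

11.3


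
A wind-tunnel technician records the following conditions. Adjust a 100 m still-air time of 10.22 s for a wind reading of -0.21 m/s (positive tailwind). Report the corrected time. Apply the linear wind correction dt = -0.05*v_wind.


dt = -0.05 * v_wind = -0.05 * -0.21 = 0.0105 s
t_corrected = t_still + dt = 10.22 + (0.0105)
t_corrected = 10.2305 s

10.2305 s


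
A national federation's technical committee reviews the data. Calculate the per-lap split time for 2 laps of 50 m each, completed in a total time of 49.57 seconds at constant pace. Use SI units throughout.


Split time = total_time / n_laps = 49.57 / 2
Split time = 24.785 s per lap

24.785 s


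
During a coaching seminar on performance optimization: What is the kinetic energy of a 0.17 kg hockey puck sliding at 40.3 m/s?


KE = 0.5 * m * v^2
KE = 0.5 * 0.17 * 40.3^2
KE = 0.5 * 0.17 * 1624.09 = 138.0476 J

138.0476 J


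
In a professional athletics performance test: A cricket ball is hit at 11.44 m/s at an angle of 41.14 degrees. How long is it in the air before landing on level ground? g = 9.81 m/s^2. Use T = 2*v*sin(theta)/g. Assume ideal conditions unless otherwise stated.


T = 2*v*sin(theta)/g
sin(theta) = sin(41.14 deg) = 0.6579
T = 2*11.44*0.6579 / 9.81
T = 15.0528 / 9.81 = 1.5344 s

1.5344 s


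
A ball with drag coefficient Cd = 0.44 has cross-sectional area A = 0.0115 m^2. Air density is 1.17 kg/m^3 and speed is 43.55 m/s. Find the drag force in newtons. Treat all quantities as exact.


Fd = 0.5 * Cd * rho * A * v^2
Fd = 0.5 * 0.44 * 1.17 * 0.0115 * 43.55^2
v^2 = 1896.6025
Fd = 0.5 * 0.44 * 1.17 * 0.0115 * 1896.6025 = 5.6141 N

5.6141 N


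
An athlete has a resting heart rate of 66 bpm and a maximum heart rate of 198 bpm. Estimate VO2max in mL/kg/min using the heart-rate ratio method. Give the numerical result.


VO2max = 15.3 * HRmax / HRrest
VO2max = 15.3 * 198 / 66
VO2max = 3029.4 / 66 = 45.9 mL/kg/min

45.9 mL/kg/min


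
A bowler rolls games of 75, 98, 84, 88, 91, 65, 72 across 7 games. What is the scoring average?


Average = sum / n
Sum = 573
Average = 573 / 7 = 81.8571

81.8571
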